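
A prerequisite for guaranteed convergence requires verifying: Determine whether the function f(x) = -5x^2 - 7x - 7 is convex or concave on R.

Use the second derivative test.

f(x) = -5x^2 - 7x - 7
f'(x) = -10x - 7
f''(x) = -10
Since f''(x) = -10 < 0 for all x, f is concave on R.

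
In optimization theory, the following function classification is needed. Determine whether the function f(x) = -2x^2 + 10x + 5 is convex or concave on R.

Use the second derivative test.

f(x) = -2x^2 + 10x + 5
f'(x) = -4x + 10
f''(x) = -4
Since f''(x) = -4 < 0 for all x, f is concave on R.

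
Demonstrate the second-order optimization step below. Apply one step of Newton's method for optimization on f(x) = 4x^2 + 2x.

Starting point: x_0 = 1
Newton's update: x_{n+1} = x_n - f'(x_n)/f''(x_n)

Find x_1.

f(x) = 4x^2 + 2x
f'(x) = 8x + (2), f''(x) = 8
Newton step: x_1 = x_0 - f'(x_0)/f''(x_0)
f'(1) = 10
x_1 = 1 - 10/8 = -1/4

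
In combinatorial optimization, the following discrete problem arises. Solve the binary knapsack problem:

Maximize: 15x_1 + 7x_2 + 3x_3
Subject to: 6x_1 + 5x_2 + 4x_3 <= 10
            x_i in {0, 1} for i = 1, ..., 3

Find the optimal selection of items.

Items: item 1 (v=15, w=6), item 2 (v=7, w=5), item 3 (v=3, w=4)
Capacity: 10
Checking all 8 subsets (w = total weight, v = total value):
  {}: w = 0, v = 0
  {1}: w = 6, v = 15
  {2}: w = 5, v = 7
  {3}: w = 4, v = 3
  {1, 2}: w = 11 > 10, infeasible
  {1, 3}: w = 10, v = 18
  {2, 3}: w = 9, v = 10
  {1, 2, 3}: w = 15 > 10, infeasible
Best feasible subset: items [1, 3]
Total weight: 10 <= 10, total value: 18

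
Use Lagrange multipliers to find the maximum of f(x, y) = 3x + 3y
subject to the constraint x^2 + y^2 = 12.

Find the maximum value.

Set up Lagrange conditions: grad f = lambda * grad g
  3 = 2*lambda*x
  3 = 2*lambda*y
From these: x/y = 3/3, so x = 3t, y = 3t for some t.
Substitute into constraint: (3t)^2 + (3t)^2 = 12
  t^2 * 18 = 12
  t = sqrt(12/18)
Maximum = 3*x + 3*y = (3^2 + 3^2)*t = 18 * sqrt(12/18) = sqrt(216)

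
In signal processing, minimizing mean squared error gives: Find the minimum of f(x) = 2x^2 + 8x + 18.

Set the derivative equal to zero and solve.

f(x) = 2x^2 + 8x + 18
f'(x) = 4x + (8) = 0
x = -8/4 = -2
f(-2) = 10
Since f''(x) = 4 > 0, this is a minimum.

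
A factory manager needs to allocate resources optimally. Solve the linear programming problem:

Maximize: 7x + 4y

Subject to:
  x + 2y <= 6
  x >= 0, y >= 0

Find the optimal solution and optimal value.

The feasible region has vertices at [(0, 0), (6, 0), (0, 3)].
Checking objective 7x + 4y at each vertex:
  (0, 0): 7*0 + 4*0 = 0
  (6, 0): 7*6 + 4*0 = 42
  (0, 3): 7*0 + 4*3 = 12
Maximum is 42 at (6, 0).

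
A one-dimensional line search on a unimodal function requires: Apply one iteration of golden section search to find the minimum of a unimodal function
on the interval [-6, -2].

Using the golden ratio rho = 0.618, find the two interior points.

Golden section search on [-6, -2].
Golden ratio rho = 0.618 (approx).
Interior points:
  x_1 = -6 + (1-0.618)*4 = -4.4720
  x_2 = -6 + 0.618*4 = -3.5280
Compare f(x_1) and f(x_2) to determine which subinterval to keep.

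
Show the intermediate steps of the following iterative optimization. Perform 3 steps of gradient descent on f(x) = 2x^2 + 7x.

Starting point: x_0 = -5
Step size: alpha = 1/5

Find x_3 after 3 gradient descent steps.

f(x) = 2x^2 + 7x, f'(x) = 4x + (7)
Step 1: f'(-5) = -13, x_1 = -5 - 1/5 * -13 = -12/5
Step 2: f'(-12/5) = -13/5, x_2 = -12/5 - 1/5 * -13/5 = -47/25
Step 3: f'(-47/25) = -13/25, x_3 = -47/25 - 1/5 * -13/25 = -222/125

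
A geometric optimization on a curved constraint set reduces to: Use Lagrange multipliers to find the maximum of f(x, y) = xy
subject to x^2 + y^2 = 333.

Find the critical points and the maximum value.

Lagrange conditions: y = 2*lambda*x and x = 2*lambda*y
If x = 0 then y = 0, violating the constraint, so x, y != 0.
Dividing: y/x = x/y => x^2 = y^2 => y = x or y = -x
Constraint: 2x^2 = 333 => x^2 = 333/2 => x = +/-sqrt(333/2)
Critical points: (sqrt(333/2), sqrt(333/2)), (-sqrt(333/2), -sqrt(333/2)), (sqrt(333/2), -sqrt(333/2)), (-sqrt(333/2), sqrt(333/2))
  y = x:  xy = x^2 = 333/2  at (sqrt(333/2), sqrt(333/2)) and (-sqrt(333/2), -sqrt(333/2))
  y = -x: xy = -x^2 = -333/2 at (sqrt(333/2), -sqrt(333/2)) and (-sqrt(333/2), sqrt(333/2))
Maximum xy = 333/2 at (sqrt(333/2), sqrt(333/2)) and (-sqrt(333/2), -sqrt(333/2))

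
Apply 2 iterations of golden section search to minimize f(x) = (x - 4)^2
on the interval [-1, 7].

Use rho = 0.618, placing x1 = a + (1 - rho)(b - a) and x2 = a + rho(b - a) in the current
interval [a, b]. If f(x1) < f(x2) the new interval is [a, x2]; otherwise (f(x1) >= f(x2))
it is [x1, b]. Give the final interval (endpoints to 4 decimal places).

Golden section search for min of f(x) = (x - 4)^2 on [-1, 7].
Each step: x1 = a + (1 - rho)(b - a), x2 = a + rho(b - a); if f(x1) < f(x2) keep [a, x2], otherwise keep [x1, b].
Step 1: [-1.0000, 7.0000], x1=2.0560 (f=3.7791), x2=3.9440 (f=0.0031); f(x1) > f(x2) => keep [2.0560, 7.0000]
Step 2: [2.0560, 7.0000], x1=3.9446 (f=0.0031), x2=5.1114 (f=1.2352); f(x1) < f(x2) => keep [2.0560, 5.1114]
Final interval: [2.0560, 5.1114]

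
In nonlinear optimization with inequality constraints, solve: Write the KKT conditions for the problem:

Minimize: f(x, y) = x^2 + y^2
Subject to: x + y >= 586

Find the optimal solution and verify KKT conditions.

KKT conditions for min x^2 + y^2 s.t. x + y >= 586:
Stationarity: 2x = mu, 2y = mu
So x = y = mu/2.
Complementary slackness: mu*(x + y - 586) = 0
Primal feasibility: x + y >= 586; dual feasibility: mu >= 0
If mu = 0 then x = y = 0, but 0 + 0 < 586 is infeasible, so the constraint is active.
Constraint active: x + y = 2*(mu/2) = 586 => mu = 586
x = y = 293, f = 171698
Verify: stationarity 2*293 = 586 = mu; primal 293 + 293 = 586 >= 586; dual mu = 586 >= 0; complementary slackness 586*(586 - 586) = 0. All KKT conditions hold.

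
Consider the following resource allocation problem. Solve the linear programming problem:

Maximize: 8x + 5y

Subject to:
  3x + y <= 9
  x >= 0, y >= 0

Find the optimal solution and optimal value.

The feasible region has vertices at [(0, 0), (3, 0), (0, 9)].
Checking objective 8x + 5y at each vertex:
  (0, 0): 8*0 + 5*0 = 0
  (3, 0): 8*3 + 5*0 = 24
  (0, 9): 8*0 + 5*9 = 45
Maximum is 45 at (0, 9).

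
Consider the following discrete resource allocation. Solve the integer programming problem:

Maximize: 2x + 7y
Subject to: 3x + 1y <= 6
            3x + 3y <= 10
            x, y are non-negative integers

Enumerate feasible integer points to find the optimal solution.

Constraint 1: 3x + 1y <= 6
Constraint 2: 3x + 3y <= 10
Feasible x range (need y >= 0): 0 <= x <= min(6/3, 10/3) => x in {0, ..., 2}.
Enumerate feasible integer points row by row (the coefficient of y is 7 > 0, so for each x the largest feasible y gives the best value):
  x = 0: y <= min((6 - 3*0)/1, (10 - 3*0)/3) => y in {0, ..., 3}; best 2*0 + 7*3 = 21
  x = 1: y <= min((6 - 3*1)/1, (10 - 3*1)/3) => y in {0, ..., 2}; best 2*1 + 7*2 = 16
  x = 2: y <= min((6 - 3*2)/1, (10 - 3*2)/3) => y in {0}; best 2*2 + 7*0 = 4
The maximum 2x + 7y = 21 is achieved at x = 0, y = 3.
Check: 3*0 + 1*3 = 3 <= 6 and 3*0 + 3*3 = 9 <= 10.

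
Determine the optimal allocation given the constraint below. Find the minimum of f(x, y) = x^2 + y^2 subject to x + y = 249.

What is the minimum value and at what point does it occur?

Substitute y = 249 - x into f(x,y) = x^2 + y^2:
g(x) = x^2 + (249 - x)^2 = 2x^2 - 498x + 62001
g'(x) = 4x - 498 = 0  =>  x = 249/2
y = 249 - 249/2 = 249/2
Minimum value = (249/2)^2 + (249/2)^2 = 62001/2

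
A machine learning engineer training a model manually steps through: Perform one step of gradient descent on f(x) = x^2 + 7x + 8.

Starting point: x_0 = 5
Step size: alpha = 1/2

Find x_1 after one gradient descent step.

f(x) = x^2 + 7x + 8
f'(x) = 2x + 7
f'(5) = 2*5 + (7) = 17
x_1 = x_0 - alpha * f'(x_0) = 5 - 1/2 * 17 = -7/2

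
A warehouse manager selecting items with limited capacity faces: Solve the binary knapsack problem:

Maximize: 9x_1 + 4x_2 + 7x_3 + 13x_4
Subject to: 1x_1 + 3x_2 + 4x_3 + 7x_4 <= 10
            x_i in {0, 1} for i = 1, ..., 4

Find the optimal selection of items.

Items: item 1 (v=9, w=1), item 2 (v=4, w=3), item 3 (v=7, w=4), item 4 (v=13, w=7)
Capacity: 10
Checking all 16 subsets (w = total weight, v = total value):
  {}: w = 0, v = 0
  {1}: w = 1, v = 9
  {2}: w = 3, v = 4
  {3}: w = 4, v = 7
  {4}: w = 7, v = 13
  {1, 2}: w = 4, v = 13
  {1, 3}: w = 5, v = 16
  {1, 4}: w = 8, v = 22
  {2, 3}: w = 7, v = 11
  {2, 4}: w = 10, v = 17
  {3, 4}: w = 11 > 10, infeasible
  {1, 2, 3}: w = 8, v = 20
  {1, 2, 4}: w = 11 > 10, infeasible
  {1, 3, 4}: w = 12 > 10, infeasible
  {2, 3, 4}: w = 14 > 10, infeasible
  {1, 2, 3, 4}: w = 15 > 10, infeasible
Best feasible subset: items [1, 4]
Total weight: 8 <= 10, total value: 22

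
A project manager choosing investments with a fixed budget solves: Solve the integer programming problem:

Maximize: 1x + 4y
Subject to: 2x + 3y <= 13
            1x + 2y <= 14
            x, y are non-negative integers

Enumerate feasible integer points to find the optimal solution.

Constraint 1: 2x + 3y <= 13
Constraint 2: 1x + 2y <= 14
Feasible x range (need y >= 0): 0 <= x <= min(13/2, 14/1) => x in {0, ..., 6}.
Enumerate feasible integer points row by row (the coefficient of y is 4 > 0, so for each x the largest feasible y gives the best value):
  x = 0: y <= min((13 - 2*0)/3, (14 - 1*0)/2) => y in {0, ..., 4}; best 1*0 + 4*4 = 16
  x = 1: y <= min((13 - 2*1)/3, (14 - 1*1)/2) => y in {0, ..., 3}; best 1*1 + 4*3 = 13
  x = 2: y <= min((13 - 2*2)/3, (14 - 1*2)/2) => y in {0, ..., 3}; best 1*2 + 4*3 = 14
  x = 3: y <= min((13 - 2*3)/3, (14 - 1*3)/2) => y in {0, ..., 2}; best 1*3 + 4*2 = 11
  x = 4: y <= min((13 - 2*4)/3, (14 - 1*4)/2) => y in {0, ..., 1}; best 1*4 + 4*1 = 8
  x = 5: y <= min((13 - 2*5)/3, (14 - 1*5)/2) => y in {0, ..., 1}; best 1*5 + 4*1 = 9
  x = 6: y <= min((13 - 2*6)/3, (14 - 1*6)/2) => y in {0}; best 1*6 + 4*0 = 6
The maximum 1x + 4y = 16 is achieved at x = 0, y = 4.
Check: 2*0 + 3*4 = 12 <= 13 and 1*0 + 2*4 = 8 <= 14.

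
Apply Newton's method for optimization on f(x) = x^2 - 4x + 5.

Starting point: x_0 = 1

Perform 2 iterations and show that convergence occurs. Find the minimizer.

f(x) = x^2 - 4x + 5, f'(x) = 2x + (-4), f''(x) = 2
Step 1: f'(1) = -2, x_1 = 1 - -2/2 = 2
Step 2: f'(2) = 0, x_2 = 2 (converged)
Newton's method converges in 1 step for quadratics.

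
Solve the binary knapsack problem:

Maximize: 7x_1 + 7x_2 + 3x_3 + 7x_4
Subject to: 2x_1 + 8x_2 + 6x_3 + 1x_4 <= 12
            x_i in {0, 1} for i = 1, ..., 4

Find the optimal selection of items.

Items: item 1 (v=7, w=2), item 2 (v=7, w=8), item 3 (v=3, w=6), item 4 (v=7, w=1)
Capacity: 12
Checking all 16 subsets (w = total weight, v = total value):
  {}: w = 0, v = 0
  {1}: w = 2, v = 7
  {2}: w = 8, v = 7
  {3}: w = 6, v = 3
  {4}: w = 1, v = 7
  {1, 2}: w = 10, v = 14
  {1, 3}: w = 8, v = 10
  {1, 4}: w = 3, v = 14
  {2, 3}: w = 14 > 12, infeasible
  {2, 4}: w = 9, v = 14
  {3, 4}: w = 7, v = 10
  {1, 2, 3}: w = 16 > 12, infeasible
  {1, 2, 4}: w = 11, v = 21
  {1, 3, 4}: w = 9, v = 17
  {2, 3, 4}: w = 15 > 12, infeasible
  {1, 2, 3, 4}: w = 17 > 12, infeasible
Best feasible subset: items [1, 2, 4]
Total weight: 11 <= 12, total value: 21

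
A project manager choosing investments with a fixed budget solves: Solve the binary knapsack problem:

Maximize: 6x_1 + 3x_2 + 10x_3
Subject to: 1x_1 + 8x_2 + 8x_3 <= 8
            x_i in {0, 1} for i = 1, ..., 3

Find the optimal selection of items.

Items: item 1 (v=6, w=1), item 2 (v=3, w=8), item 3 (v=10, w=8)
Capacity: 8
Checking all 8 subsets (w = total weight, v = total value):
  {}: w = 0, v = 0
  {1}: w = 1, v = 6
  {2}: w = 8, v = 3
  {3}: w = 8, v = 10
  {1, 2}: w = 9 > 8, infeasible
  {1, 3}: w = 9 > 8, infeasible
  {2, 3}: w = 16 > 8, infeasible
  {1, 2, 3}: w = 17 > 8, infeasible
Best feasible subset: items [3]
Total weight: 8 <= 8, total value: 10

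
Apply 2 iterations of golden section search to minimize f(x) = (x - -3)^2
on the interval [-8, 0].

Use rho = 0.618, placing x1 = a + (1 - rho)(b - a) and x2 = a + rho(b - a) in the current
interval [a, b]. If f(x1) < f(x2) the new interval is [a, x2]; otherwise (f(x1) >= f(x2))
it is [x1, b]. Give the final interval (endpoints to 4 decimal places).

Golden section search for min of f(x) = (x - -3)^2 on [-8, 0].
Each step: x1 = a + (1 - rho)(b - a), x2 = a + rho(b - a); if f(x1) < f(x2) keep [a, x2], otherwise keep [x1, b].
Step 1: [-8.0000, 0.0000], x1=-4.9440 (f=3.7791), x2=-3.0560 (f=0.0031); f(x1) > f(x2) => keep [-4.9440, 0.0000]
Step 2: [-4.9440, 0.0000], x1=-3.0554 (f=0.0031), x2=-1.8886 (f=1.2352); f(x1) < f(x2) => keep [-4.9440, -1.8886]
Final interval: [-4.9440, -1.8886]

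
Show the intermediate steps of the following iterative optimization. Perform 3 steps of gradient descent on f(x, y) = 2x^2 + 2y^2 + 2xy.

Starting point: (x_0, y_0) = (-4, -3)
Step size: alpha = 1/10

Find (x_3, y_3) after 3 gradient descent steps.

f(x,y) = 2x^2 + 2y^2 + 2xy
grad_x = 4x + 2y, grad_y = 4y + 2x
Step 1: grad = (-22, -20), (-9/5, -1)
Step 2: grad = (-46/5, -38/5), (-22/25, -6/25)
Step 3: grad = (-4, -68/25), (-12/25, 4/125)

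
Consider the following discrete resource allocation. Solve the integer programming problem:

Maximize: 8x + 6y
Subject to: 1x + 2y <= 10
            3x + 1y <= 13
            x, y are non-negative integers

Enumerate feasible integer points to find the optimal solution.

Constraint 1: 1x + 2y <= 10
Constraint 2: 3x + 1y <= 13
Feasible x range (need y >= 0): 0 <= x <= min(10/1, 13/3) => x in {0, ..., 4}.
Enumerate feasible integer points row by row (the coefficient of y is 6 > 0, so for each x the largest feasible y gives the best value):
  x = 0: y <= min((10 - 1*0)/2, (13 - 3*0)/1) => y in {0, ..., 5}; best 8*0 + 6*5 = 30
  x = 1: y <= min((10 - 1*1)/2, (13 - 3*1)/1) => y in {0, ..., 4}; best 8*1 + 6*4 = 32
  x = 2: y <= min((10 - 1*2)/2, (13 - 3*2)/1) => y in {0, ..., 4}; best 8*2 + 6*4 = 40
  x = 3: y <= min((10 - 1*3)/2, (13 - 3*3)/1) => y in {0, ..., 3}; best 8*3 + 6*3 = 42
  x = 4: y <= min((10 - 1*4)/2, (13 - 3*4)/1) => y in {0, ..., 1}; best 8*4 + 6*1 = 38
The maximum 8x + 6y = 42 is achieved at x = 3, y = 3.
Check: 1*3 + 2*3 = 9 <= 10 and 3*3 + 1*3 = 12 <= 13.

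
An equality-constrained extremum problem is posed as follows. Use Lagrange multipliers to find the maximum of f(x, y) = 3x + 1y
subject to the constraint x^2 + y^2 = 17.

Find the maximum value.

Set up Lagrange conditions: grad f = lambda * grad g
  3 = 2*lambda*x
  1 = 2*lambda*y
From these: x/y = 3/1, so x = 3t, y = 1t for some t.
Substitute into constraint: (3t)^2 + (1t)^2 = 17
  t^2 * 10 = 17
  t = sqrt(17/10)
Maximum = 3*x + 1*y = (3^2 + 1^2)*t = 10 * sqrt(17/10) = sqrt(170)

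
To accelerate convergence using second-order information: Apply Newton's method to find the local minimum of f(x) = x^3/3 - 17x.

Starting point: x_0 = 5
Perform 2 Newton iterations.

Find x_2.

f(x) = x^3/3 - 17x
f'(x) = x^2 - 17, f''(x) = 2x
Newton update: x_{n+1} = x_n - (x_n^2 - 17)/(2*x_n)
Step 1: x_0 = 5, f'=8, f''=10, x_1 = 21/5
Step 2: x_1 = 21/5, f'=16/25, f''=42/5, x_2 = 433/105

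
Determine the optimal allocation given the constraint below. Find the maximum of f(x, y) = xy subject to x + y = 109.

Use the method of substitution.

Substitute y = 109 - x into f(x,y) = xy:
g(x) = x(109 - x) = 109x - x^2
g'(x) = 109 - 2x = 0  =>  x = 109/2
y = 109 - 109/2 = 109/2
Maximum value = (109/2) * (109/2) = 11881/4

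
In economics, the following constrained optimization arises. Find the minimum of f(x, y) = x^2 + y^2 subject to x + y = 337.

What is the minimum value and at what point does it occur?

Substitute y = 337 - x into f(x,y) = x^2 + y^2:
g(x) = x^2 + (337 - x)^2 = 2x^2 - 674x + 113569
g'(x) = 4x - 674 = 0  =>  x = 337/2
y = 337 - 337/2 = 337/2
Minimum value = (337/2)^2 + (337/2)^2 = 113569/2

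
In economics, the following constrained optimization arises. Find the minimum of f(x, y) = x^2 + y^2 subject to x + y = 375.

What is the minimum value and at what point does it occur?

Substitute y = 375 - x into f(x,y) = x^2 + y^2:
g(x) = x^2 + (375 - x)^2 = 2x^2 - 750x + 140625
g'(x) = 4x - 750 = 0  =>  x = 375/2
y = 375 - 375/2 = 375/2
Minimum value = (375/2)^2 + (375/2)^2 = 140625/2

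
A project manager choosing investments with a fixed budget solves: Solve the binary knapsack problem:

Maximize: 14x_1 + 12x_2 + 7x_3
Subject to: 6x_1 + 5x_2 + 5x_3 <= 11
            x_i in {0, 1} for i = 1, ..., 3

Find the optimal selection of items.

Items: item 1 (v=14, w=6), item 2 (v=12, w=5), item 3 (v=7, w=5)
Capacity: 11
Checking all 8 subsets (w = total weight, v = total value):
  {}: w = 0, v = 0
  {1}: w = 6, v = 14
  {2}: w = 5, v = 12
  {3}: w = 5, v = 7
  {1, 2}: w = 11, v = 26
  {1, 3}: w = 11, v = 21
  {2, 3}: w = 10, v = 19
  {1, 2, 3}: w = 16 > 11, infeasible
Best feasible subset: items [1, 2]
Total weight: 11 <= 11, total value: 26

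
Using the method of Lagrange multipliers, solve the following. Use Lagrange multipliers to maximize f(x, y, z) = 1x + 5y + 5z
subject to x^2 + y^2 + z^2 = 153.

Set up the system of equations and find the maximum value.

Lagrange conditions: 1 = 2*lambda*x, 5 = 2*lambda*y, 5 = 2*lambda*z
So x:1 = y:5 = z:5, i.e. x = 1t, y = 5t, z = 5t
Constraint: t^2*(1^2 + 5^2 + 5^2) = 153
  t^2 * 51 = 153  =>  t = sqrt(3)
Maximum = 1*1t + 5*5t + 5*5t = 51*sqrt(3) = sqrt(7803)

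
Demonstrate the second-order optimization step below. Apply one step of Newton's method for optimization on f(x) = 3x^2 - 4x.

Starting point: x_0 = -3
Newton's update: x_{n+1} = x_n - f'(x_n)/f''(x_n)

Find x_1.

f(x) = 3x^2 - 4x
f'(x) = 6x + (-4), f''(x) = 6
Newton step: x_1 = x_0 - f'(x_0)/f''(x_0)
f'(-3) = -22
x_1 = -3 - -22/6 = 2/3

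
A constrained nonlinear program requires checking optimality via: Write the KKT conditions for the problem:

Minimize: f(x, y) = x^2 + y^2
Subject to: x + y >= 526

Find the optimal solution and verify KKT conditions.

KKT conditions for min x^2 + y^2 s.t. x + y >= 526:
Stationarity: 2x = mu, 2y = mu
So x = y = mu/2.
Complementary slackness: mu*(x + y - 526) = 0
Primal feasibility: x + y >= 526; dual feasibility: mu >= 0
If mu = 0 then x = y = 0, but 0 + 0 < 526 is infeasible, so the constraint is active.
Constraint active: x + y = 2*(mu/2) = 526 => mu = 526
x = y = 263, f = 138338
Verify: stationarity 2*263 = 526 = mu; primal 263 + 263 = 526 >= 526; dual mu = 526 >= 0; complementary slackness 526*(526 - 526) = 0. All KKT conditions hold.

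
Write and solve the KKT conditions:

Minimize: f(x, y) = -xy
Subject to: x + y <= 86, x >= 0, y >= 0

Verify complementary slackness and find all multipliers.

Problem: min -xy s.t. x + y <= 86 (multiplier lambda), x >= 0 (mu_x), y >= 0 (mu_y)
KKT stationarity: -y + lambda - mu_x = 0, -x + lambda - mu_y = 0, with lambda, mu_x, mu_y >= 0
Complementary slackness: lambda*(x + y - 86) = 0, mu_x*x = 0, mu_y*y = 0
If lambda = 0: y = -mu_x <= 0 and x = -mu_y <= 0 force x = y = 0 with f = 0; but x = y = 43 is feasible with f = -1849 < 0, so this is not the minimum. Hence lambda > 0 and x + y = 86.
Try x > 0, y > 0 (so mu_x = mu_y = 0): y = lambda, x = lambda => x = y = lambda
x + y = 86 => 2*lambda = 86 => lambda = 43
x* = y* = 43 > 0, consistent with mu_x = mu_y = 0.
(Any feasible point with x = 0 or y = 0 has f = 0 > -1849, so the minimum is not on those boundaries.)
min(-xy) = -1849 (i.e. max xy = 1849)
Multipliers: lambda = 43, mu_x = 0, mu_y = 0
Complementary slackness: lambda*(x + y - 86) = 43*(43 + 43 - 86) = 0, mu_x*x = 0*43 = 0, mu_y*y = 0*43 = 0. Satisfied.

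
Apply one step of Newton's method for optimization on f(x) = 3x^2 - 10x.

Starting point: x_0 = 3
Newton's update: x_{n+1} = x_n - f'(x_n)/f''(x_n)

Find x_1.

f(x) = 3x^2 - 10x
f'(x) = 6x + (-10), f''(x) = 6
Newton step: x_1 = x_0 - f'(x_0)/f''(x_0)
f'(3) = 8
x_1 = 3 - 8/6 = 5/3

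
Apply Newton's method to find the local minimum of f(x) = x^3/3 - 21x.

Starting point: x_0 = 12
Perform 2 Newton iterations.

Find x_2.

f(x) = x^3/3 - 21x
f'(x) = x^2 - 21, f''(x) = 2x
Newton update: x_{n+1} = x_n - (x_n^2 - 21)/(2*x_n)
Step 1: x_0 = 12, f'=123, f''=24, x_1 = 55/8
Step 2: x_1 = 55/8, f'=1681/64, f''=55/4, x_2 = 4369/880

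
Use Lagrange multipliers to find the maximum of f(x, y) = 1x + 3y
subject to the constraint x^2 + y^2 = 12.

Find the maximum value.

Set up Lagrange conditions: grad f = lambda * grad g
  1 = 2*lambda*x
  3 = 2*lambda*y
From these: x/y = 1/3, so x = 1t, y = 3t for some t.
Substitute into constraint: (1t)^2 + (3t)^2 = 12
  t^2 * 10 = 12
  t = sqrt(12/10)
Maximum = 1*x + 3*y = (1^2 + 3^2)*t = 10 * sqrt(12/10) = sqrt(120)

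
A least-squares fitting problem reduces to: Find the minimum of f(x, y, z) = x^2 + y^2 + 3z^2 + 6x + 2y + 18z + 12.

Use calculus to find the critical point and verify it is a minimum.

f(x,y,z) = x^2 + y^2 + 3z^2 + 6x + 2y + 18z + 12
df/dx = 2x + (6) = 0 => x = -3
df/dy = 2y + (2) = 0 => y = -1
df/dz = 6z + (18) = 0 => z = -3
f(-3,-1,-3) = 1*(-3)^2 + 1*(-1)^2 + 3*(-3)^2 + 6*(-3) + 2*(-1) + 18*(-3) + 12 = -25
Hessian is diagonal with entries 2, 2, 6 > 0, confirmed minimum.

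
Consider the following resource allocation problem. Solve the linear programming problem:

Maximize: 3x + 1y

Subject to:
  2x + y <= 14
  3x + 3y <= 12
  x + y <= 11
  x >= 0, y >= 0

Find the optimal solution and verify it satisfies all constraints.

Feasible vertices: (0, 0), (0, 4), (4, 0)
Objective 3x + 1y at each vertex:
  (0, 0): 0
  (0, 4): 4
  (4, 0): 12
Maximum is 12 at (4, 0).
Verify constraints at (x, y) = (4, 0):
  2*4 + 1*0 = 8 <= 14
  3*4 + 3*0 = 12 <= 12 (active)
  1*4 + 1*0 = 4 <= 11
  x = 4 >= 0, y = 0 >= 0. All constraints satisfied.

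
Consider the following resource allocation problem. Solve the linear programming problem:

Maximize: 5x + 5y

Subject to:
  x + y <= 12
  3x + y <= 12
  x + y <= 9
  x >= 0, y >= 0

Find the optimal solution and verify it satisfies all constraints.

Feasible vertices: (0, 0), (0, 9), (3/2, 15/2), (4, 0)
Objective 5x + 5y at each vertex:
  (0, 0): 0
  (0, 9): 45
  (3/2, 15/2): 45
  (4, 0): 20
Maximum is 45 at (0, 9).
Verify constraints at (x, y) = (0, 9):
  1*0 + 1*9 = 9 <= 12
  3*0 + 1*9 = 9 <= 12
  1*0 + 1*9 = 9 <= 9 (active)
  x = 0 >= 0, y = 9 >= 0. All constraints satisfied.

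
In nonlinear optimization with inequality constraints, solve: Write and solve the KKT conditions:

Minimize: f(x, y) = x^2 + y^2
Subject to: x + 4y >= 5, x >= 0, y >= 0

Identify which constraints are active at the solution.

KKT conditions for min x^2 + y^2 s.t. 1x + 4y >= 5, x >= 0, y >= 0:
Stationarity: 2x = mu*1 + mu_x, 2y = mu*4 + mu_y, with mu, mu_x, mu_y >= 0
Complementary slackness: mu*(x + 4y - 5) = 0, mu_x*x = 0, mu_y*y = 0
(0, 0) is infeasible (1*0 + 4*0 < 5), so if mu = 0 stationarity would force x = mu_x/2 >= 0, y = mu_y/2 >= 0 with mu_x*x = mu_y*y = 0, i.e. x = y = 0: contradiction. Hence mu > 0 and x + 4y = 5 is active.
Try x > 0, y > 0 (so mu_x = mu_y = 0): x = 1*mu/2, y = 4*mu/2
Substitute: 1*(1*mu/2) + 4*(4*mu/2) = 5
  mu*17/2 = 5 => mu = 10/17
x* = 5/17 > 0, y* = 20/17 > 0, consistent with mu_x = mu_y = 0.
f is convex and the constraints are linear, so this KKT point is the global minimum.
f* = 25/17
Active constraints: x + 4y >= 5 (holds with equality, mu = 10/17 > 0); x >= 0 and y >= 0 are inactive (mu_x = mu_y = 0).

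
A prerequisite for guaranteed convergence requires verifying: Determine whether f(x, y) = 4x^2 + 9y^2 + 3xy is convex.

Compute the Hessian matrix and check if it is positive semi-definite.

f(x,y) = 4x^2 + 9y^2 + 3xy
Hessian H = [[8, 3], [3, 18]]
trace(H) = 26, det(H) = 135
Eigenvalues: (26 +/- sqrt(136)) / 2 = 18.83, 7.169
Since both eigenvalues > 0, f is convex.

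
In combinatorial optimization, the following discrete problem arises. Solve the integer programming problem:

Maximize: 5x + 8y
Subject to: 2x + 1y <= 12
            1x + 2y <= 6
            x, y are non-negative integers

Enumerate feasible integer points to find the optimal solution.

Constraint 1: 2x + 1y <= 12
Constraint 2: 1x + 2y <= 6
Feasible x range (need y >= 0): 0 <= x <= min(12/2, 6/1) => x in {0, ..., 6}.
Enumerate feasible integer points row by row (the coefficient of y is 8 > 0, so for each x the largest feasible y gives the best value):
  x = 0: y <= min((12 - 2*0)/1, (6 - 1*0)/2) => y in {0, ..., 3}; best 5*0 + 8*3 = 24
  x = 1: y <= min((12 - 2*1)/1, (6 - 1*1)/2) => y in {0, ..., 2}; best 5*1 + 8*2 = 21
  x = 2: y <= min((12 - 2*2)/1, (6 - 1*2)/2) => y in {0, ..., 2}; best 5*2 + 8*2 = 26
  x = 3: y <= min((12 - 2*3)/1, (6 - 1*3)/2) => y in {0, ..., 1}; best 5*3 + 8*1 = 23
  x = 4: y <= min((12 - 2*4)/1, (6 - 1*4)/2) => y in {0, ..., 1}; best 5*4 + 8*1 = 28
  x = 5: y <= min((12 - 2*5)/1, (6 - 1*5)/2) => y in {0}; best 5*5 + 8*0 = 25
  x = 6: y <= min((12 - 2*6)/1, (6 - 1*6)/2) => y in {0}; best 5*6 + 8*0 = 30
The maximum 5x + 8y = 30 is achieved at x = 6, y = 0.
Check: 2*6 + 1*0 = 12 <= 12 and 1*6 + 2*0 = 6 <= 6.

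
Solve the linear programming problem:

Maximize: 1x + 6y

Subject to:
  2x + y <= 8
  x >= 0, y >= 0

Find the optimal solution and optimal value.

The feasible region has vertices at [(0, 0), (4, 0), (0, 8)].
Checking objective 1x + 6y at each vertex:
  (0, 0): 1*0 + 6*0 = 0
  (4, 0): 1*4 + 6*0 = 4
  (0, 8): 1*0 + 6*8 = 48
Maximum is 48 at (0, 8).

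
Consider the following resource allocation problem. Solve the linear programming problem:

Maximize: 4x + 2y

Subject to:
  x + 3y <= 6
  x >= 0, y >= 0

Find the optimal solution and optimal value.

The feasible region has vertices at [(0, 0), (6, 0), (0, 2)].
Checking objective 4x + 2y at each vertex:
  (0, 0): 4*0 + 2*0 = 0
  (6, 0): 4*6 + 2*0 = 24
  (0, 2): 4*0 + 2*2 = 4
Maximum is 24 at (6, 0).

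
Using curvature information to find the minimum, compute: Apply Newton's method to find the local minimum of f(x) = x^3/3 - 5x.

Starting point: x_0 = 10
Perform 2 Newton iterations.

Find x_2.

f(x) = x^3/3 - 5x
f'(x) = x^2 - 5, f''(x) = 2x
Newton update: x_{n+1} = x_n - (x_n^2 - 5)/(2*x_n)
Step 1: x_0 = 10, f'=95, f''=20, x_1 = 21/4
Step 2: x_1 = 21/4, f'=361/16, f''=21/2, x_2 = 521/168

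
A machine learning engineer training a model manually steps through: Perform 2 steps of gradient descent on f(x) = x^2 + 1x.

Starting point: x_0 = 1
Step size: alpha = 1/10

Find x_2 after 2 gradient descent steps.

f(x) = x^2 + 1x, f'(x) = 2x + (1)
Step 1: f'(1) = 3, x_1 = 1 - 1/10 * 3 = 7/10
Step 2: f'(7/10) = 12/5, x_2 = 7/10 - 1/10 * 12/5 = 23/50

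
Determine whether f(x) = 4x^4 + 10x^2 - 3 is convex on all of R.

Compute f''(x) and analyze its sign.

f(x) = 4x^4 + 10x^2 - 3
f'(x) = 16x^3 + 20x
f''(x) = 48x^2 + 20
f''(x) = 48x^2 + 20 >= 20 > 0 for all x
Therefore, f is convex on R.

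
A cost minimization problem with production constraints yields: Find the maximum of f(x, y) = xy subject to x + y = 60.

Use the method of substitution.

Substitute y = 60 - x into f(x,y) = xy:
g(x) = x(60 - x) = 60x - x^2
g'(x) = 60 - 2x = 0  =>  x = 30
y = 60 - 30 = 30
Maximum value = 30 * 30 = 900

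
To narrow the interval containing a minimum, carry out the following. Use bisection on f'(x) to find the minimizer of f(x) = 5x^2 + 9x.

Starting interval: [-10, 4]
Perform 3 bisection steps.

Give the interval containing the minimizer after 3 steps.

Finding critical point of f(x) = 5x^2 + 9x using bisection on f'(x) = 10x + 9.
f'(x) = 0 when x = -9/10.
Starting interval: [-10, 4]
Step 1: mid = -3, f'(mid) = -21, new interval = [-3, 4]
Step 2: mid = 1/2, f'(mid) = 14, new interval = [-3, 1/2]
Step 3: mid = -5/4, f'(mid) = -7/2, new interval = [-5/4, 1/2]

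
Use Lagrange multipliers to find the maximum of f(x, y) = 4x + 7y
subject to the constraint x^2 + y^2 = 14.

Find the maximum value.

Set up Lagrange conditions: grad f = lambda * grad g
  4 = 2*lambda*x
  7 = 2*lambda*y
From these: x/y = 4/7, so x = 4t, y = 7t for some t.
Substitute into constraint: (4t)^2 + (7t)^2 = 14
  t^2 * 65 = 14
  t = sqrt(14/65)
Maximum = 4*x + 7*y = (4^2 + 7^2)*t = 65 * sqrt(14/65) = sqrt(910)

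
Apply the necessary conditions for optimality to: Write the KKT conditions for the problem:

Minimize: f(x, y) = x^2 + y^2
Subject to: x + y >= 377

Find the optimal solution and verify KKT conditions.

KKT conditions for min x^2 + y^2 s.t. x + y >= 377:
Stationarity: 2x = mu, 2y = mu
So x = y = mu/2.
Complementary slackness: mu*(x + y - 377) = 0
Primal feasibility: x + y >= 377; dual feasibility: mu >= 0
If mu = 0 then x = y = 0, but 0 + 0 < 377 is infeasible, so the constraint is active.
Constraint active: x + y = 2*(mu/2) = 377 => mu = 377
x = y = 377/2, f = 142129/2
Verify: stationarity 2*(377/2) = 377 = mu; primal 377/2 + 377/2 = 377 >= 377; dual mu = 377 >= 0; complementary slackness 377*(377 - 377) = 0. All KKT conditions hold.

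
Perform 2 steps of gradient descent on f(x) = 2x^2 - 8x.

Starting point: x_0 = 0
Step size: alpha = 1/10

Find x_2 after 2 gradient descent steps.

f(x) = 2x^2 - 8x, f'(x) = 4x + (-8)
Step 1: f'(0) = -8, x_1 = 0 - 1/10 * -8 = 4/5
Step 2: f'(4/5) = -24/5, x_2 = 4/5 - 1/10 * -24/5 = 32/25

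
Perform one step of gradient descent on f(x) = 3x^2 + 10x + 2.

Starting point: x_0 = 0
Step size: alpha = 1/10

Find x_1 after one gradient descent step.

f(x) = 3x^2 + 10x + 2
f'(x) = 6x + 10
f'(0) = 6*0 + (10) = 10
x_1 = x_0 - alpha * f'(x_0) = 0 - 1/10 * 10 = -1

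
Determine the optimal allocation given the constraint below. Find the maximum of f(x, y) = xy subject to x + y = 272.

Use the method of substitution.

Substitute y = 272 - x into f(x,y) = xy:
g(x) = x(272 - x) = 272x - x^2
g'(x) = 272 - 2x = 0  =>  x = 136
y = 272 - 136 = 136
Maximum value = 136 * 136 = 18496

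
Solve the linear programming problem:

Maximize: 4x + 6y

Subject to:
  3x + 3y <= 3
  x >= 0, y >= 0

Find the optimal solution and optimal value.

The feasible region has vertices at [(0, 0), (1, 0), (0, 1)].
Checking objective 4x + 6y at each vertex:
  (0, 0): 4*0 + 6*0 = 0
  (1, 0): 4*1 + 6*0 = 4
  (0, 1): 4*0 + 6*1 = 6
Maximum is 6 at (0, 1).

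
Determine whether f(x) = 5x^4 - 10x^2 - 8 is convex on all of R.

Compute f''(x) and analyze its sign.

f(x) = 5x^4 - 10x^2 - 8
f'(x) = 20x^3 + -20x
f''(x) = 60x^2 + -20
f''(0) = -20 < 0, so not convex near x = 0
Therefore, f is not globally convex on R.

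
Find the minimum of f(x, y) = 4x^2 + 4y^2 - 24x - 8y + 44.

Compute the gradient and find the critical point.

f(x,y) = 4x^2 + 4y^2 - 24x - 8y + 44
df/dx = 8x + (-24) = 0  =>  x = 3
df/dy = 8y + (-8) = 0  =>  y = 1
f(3, 1) = 4*(3)^2 + 4*(1)^2 + -24*(3) + -8*(1) + 44 = 4
Hessian is diagonal with entries 8, 8 > 0, so this is a minimum.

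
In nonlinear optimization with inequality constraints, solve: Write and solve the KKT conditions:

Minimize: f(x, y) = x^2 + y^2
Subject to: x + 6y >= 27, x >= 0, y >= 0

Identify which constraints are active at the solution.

KKT conditions for min x^2 + y^2 s.t. 1x + 6y >= 27, x >= 0, y >= 0:
Stationarity: 2x = mu*1 + mu_x, 2y = mu*6 + mu_y, with mu, mu_x, mu_y >= 0
Complementary slackness: mu*(x + 6y - 27) = 0, mu_x*x = 0, mu_y*y = 0
(0, 0) is infeasible (1*0 + 6*0 < 27), so if mu = 0 stationarity would force x = mu_x/2 >= 0, y = mu_y/2 >= 0 with mu_x*x = mu_y*y = 0, i.e. x = y = 0: contradiction. Hence mu > 0 and x + 6y = 27 is active.
Try x > 0, y > 0 (so mu_x = mu_y = 0): x = 1*mu/2, y = 6*mu/2
Substitute: 1*(1*mu/2) + 6*(6*mu/2) = 27
  mu*37/2 = 27 => mu = 54/37
x* = 27/37 > 0, y* = 162/37 > 0, consistent with mu_x = mu_y = 0.
f is convex and the constraints are linear, so this KKT point is the global minimum.
f* = 729/37
Active constraints: x + 6y >= 27 (holds with equality, mu = 54/37 > 0); x >= 0 and y >= 0 are inactive (mu_x = mu_y = 0).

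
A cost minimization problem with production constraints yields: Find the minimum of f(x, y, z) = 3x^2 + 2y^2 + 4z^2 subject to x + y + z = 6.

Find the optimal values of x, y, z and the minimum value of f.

Using Lagrange multipliers on f = 3x^2 + 2y^2 + 4z^2 with constraint x + y + z = 6:
Conditions: 2*3*x = lambda, 2*2*y = lambda, 2*4*z = lambda
So x = lambda/6, y = lambda/4, z = lambda/8
Substituting into constraint: lambda * (13/24) = 6
lambda = 144/13
x = 24/13, y = 36/13, z = 18/13
Minimum value = 432/13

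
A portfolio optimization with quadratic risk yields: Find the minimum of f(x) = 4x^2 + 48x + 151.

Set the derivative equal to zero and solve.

f(x) = 4x^2 + 48x + 151
f'(x) = 8x + (48) = 0
x = -48/8 = -6
f(-6) = 7
Since f''(x) = 8 > 0, this is a minimum.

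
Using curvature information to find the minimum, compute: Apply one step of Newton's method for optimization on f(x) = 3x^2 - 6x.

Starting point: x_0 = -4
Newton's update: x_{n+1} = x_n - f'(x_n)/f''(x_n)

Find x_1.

f(x) = 3x^2 - 6x
f'(x) = 6x + (-6), f''(x) = 6
Newton step: x_1 = x_0 - f'(x_0)/f''(x_0)
f'(-4) = -30
x_1 = -4 - -30/6 = 1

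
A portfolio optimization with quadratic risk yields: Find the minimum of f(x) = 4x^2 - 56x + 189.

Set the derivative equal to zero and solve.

f(x) = 4x^2 - 56x + 189
f'(x) = 8x + (-56) = 0
x = 56/8 = 7
f(7) = -7
Since f''(x) = 8 > 0, this is a minimum.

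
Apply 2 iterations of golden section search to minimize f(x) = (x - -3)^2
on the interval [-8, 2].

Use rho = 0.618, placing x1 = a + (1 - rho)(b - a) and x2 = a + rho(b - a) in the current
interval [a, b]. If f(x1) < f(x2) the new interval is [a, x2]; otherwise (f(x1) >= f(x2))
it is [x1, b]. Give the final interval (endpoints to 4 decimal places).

Golden section search for min of f(x) = (x - -3)^2 on [-8, 2].
Each step: x1 = a + (1 - rho)(b - a), x2 = a + rho(b - a); if f(x1) < f(x2) keep [a, x2], otherwise keep [x1, b].
Step 1: [-8.0000, 2.0000], x1=-4.1800 (f=1.3924), x2=-1.8200 (f=1.3924); f(x1) = f(x2) (tie, not '<') => keep [-4.1800, 2.0000]
Step 2: [-4.1800, 2.0000], x1=-1.8192 (f=1.3942), x2=-0.3608 (f=6.9656); f(x1) < f(x2) => keep [-4.1800, -0.3608]
Final interval: [-4.1800, -0.3608]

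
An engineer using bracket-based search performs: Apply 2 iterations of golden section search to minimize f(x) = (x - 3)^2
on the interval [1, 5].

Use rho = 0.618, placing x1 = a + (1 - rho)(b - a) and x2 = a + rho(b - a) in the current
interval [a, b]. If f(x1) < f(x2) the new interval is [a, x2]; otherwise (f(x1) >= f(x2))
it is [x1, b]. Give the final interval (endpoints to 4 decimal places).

Golden section search for min of f(x) = (x - 3)^2 on [1, 5].
Each step: x1 = a + (1 - rho)(b - a), x2 = a + rho(b - a); if f(x1) < f(x2) keep [a, x2], otherwise keep [x1, b].
Step 1: [1.0000, 5.0000], x1=2.5280 (f=0.2228), x2=3.4720 (f=0.2228); f(x1) = f(x2) (tie, not '<') => keep [2.5280, 5.0000]
Step 2: [2.5280, 5.0000], x1=3.4723 (f=0.2231), x2=4.0557 (f=1.1145); f(x1) < f(x2) => keep [2.5280, 4.0557]
Final interval: [2.5280, 4.0557]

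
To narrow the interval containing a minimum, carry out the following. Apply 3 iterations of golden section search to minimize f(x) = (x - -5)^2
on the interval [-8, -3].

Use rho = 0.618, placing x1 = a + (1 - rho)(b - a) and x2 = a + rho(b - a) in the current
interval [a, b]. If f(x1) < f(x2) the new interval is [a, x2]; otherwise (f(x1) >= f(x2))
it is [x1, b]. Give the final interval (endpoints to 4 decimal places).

Golden section search for min of f(x) = (x - -5)^2 on [-8, -3].
Each step: x1 = a + (1 - rho)(b - a), x2 = a + rho(b - a); if f(x1) < f(x2) keep [a, x2], otherwise keep [x1, b].
Step 1: [-8.0000, -3.0000], x1=-6.0900 (f=1.1881), x2=-4.9100 (f=0.0081); f(x1) > f(x2) => keep [-6.0900, -3.0000]
Step 2: [-6.0900, -3.0000], x1=-4.9096 (f=0.0082), x2=-4.1804 (f=0.6718); f(x1) < f(x2) => keep [-6.0900, -4.1804]
Step 3: [-6.0900, -4.1804], x1=-5.3605 (f=0.1300), x2=-4.9099 (f=0.0081); f(x1) > f(x2) => keep [-5.3605, -4.1804]
Final interval: [-5.3605, -4.1804]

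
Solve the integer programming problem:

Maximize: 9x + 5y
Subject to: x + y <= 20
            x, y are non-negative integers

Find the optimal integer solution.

Objective: 9x + 5y, constraint: x + y <= 20
Coefficient of x is 9 >= coefficient of y is 5, so allocate the entire budget to x.
Optimal: x = 20, y = 0, value = 180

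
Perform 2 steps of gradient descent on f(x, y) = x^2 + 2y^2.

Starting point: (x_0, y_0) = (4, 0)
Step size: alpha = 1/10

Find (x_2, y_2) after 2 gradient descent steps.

f(x,y) = x^2 + 2y^2
grad_x = 2x + 0y, grad_y = 4y + 0x
Step 1: grad = (8, 0), (16/5, 0)
Step 2: grad = (32/5, 0), (64/25, 0)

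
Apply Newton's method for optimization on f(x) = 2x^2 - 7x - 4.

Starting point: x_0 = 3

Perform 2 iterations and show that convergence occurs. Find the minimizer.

f(x) = 2x^2 - 7x - 4, f'(x) = 4x + (-7), f''(x) = 4
Step 1: f'(3) = 5, x_1 = 3 - 5/4 = 7/4
Step 2: f'(7/4) = 0, x_2 = 7/4 (converged)
Newton's method converges in 1 step for quadratics.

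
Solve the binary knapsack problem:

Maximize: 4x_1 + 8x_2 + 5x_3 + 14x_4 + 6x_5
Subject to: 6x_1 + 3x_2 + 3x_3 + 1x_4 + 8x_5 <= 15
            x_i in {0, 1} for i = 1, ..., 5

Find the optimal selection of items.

Items: item 1 (v=4, w=6), item 2 (v=8, w=3), item 3 (v=5, w=3), item 4 (v=14, w=1), item 5 (v=6, w=8)
Capacity: 15
Checking all 32 subsets (w = total weight, v = total value):
  {}: w = 0, v = 0
  {1}: w = 6, v = 4
  {2}: w = 3, v = 8
  {3}: w = 3, v = 5
  {4}: w = 1, v = 14
  {5}: w = 8, v = 6
  {1, 2}: w = 9, v = 12
  {1, 3}: w = 9, v = 9
  {1, 4}: w = 7, v = 18
  {1, 5}: w = 14, v = 10
  {2, 3}: w = 6, v = 13
  {2, 4}: w = 4, v = 22
  {2, 5}: w = 11, v = 14
  {3, 4}: w = 4, v = 19
  {3, 5}: w = 11, v = 11
  {4, 5}: w = 9, v = 20
  {1, 2, 3}: w = 12, v = 17
  {1, 2, 4}: w = 10, v = 26
  {1, 2, 5}: w = 17 > 15, infeasible
  {1, 3, 4}: w = 10, v = 23
  {1, 3, 5}: w = 17 > 15, infeasible
  {1, 4, 5}: w = 15, v = 24
  {2, 3, 4}: w = 7, v = 27
  {2, 3, 5}: w = 14, v = 19
  {2, 4, 5}: w = 12, v = 28
  {3, 4, 5}: w = 12, v = 25
  {1, 2, 3, 4}: w = 13, v = 31
  {1, 2, 3, 5}: w = 20 > 15, infeasible
  {1, 2, 4, 5}: w = 18 > 15, infeasible
  {1, 3, 4, 5}: w = 18 > 15, infeasible
  {2, 3, 4, 5}: w = 15, v = 33
  {1, 2, 3, 4, 5}: w = 21 > 15, infeasible
Best feasible subset: items [2, 3, 4, 5]
Total weight: 15 <= 15, total value: 33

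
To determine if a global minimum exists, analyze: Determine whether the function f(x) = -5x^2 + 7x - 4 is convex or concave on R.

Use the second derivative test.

f(x) = -5x^2 + 7x - 4
f'(x) = -10x + 7
f''(x) = -10
Since f''(x) = -10 < 0 for all x, f is concave on R.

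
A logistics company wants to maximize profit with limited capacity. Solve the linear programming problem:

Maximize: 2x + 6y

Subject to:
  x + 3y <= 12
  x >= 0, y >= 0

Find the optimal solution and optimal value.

The feasible region has vertices at [(0, 0), (12, 0), (0, 4)].
Checking objective 2x + 6y at each vertex:
  (0, 0): 2*0 + 6*0 = 0
  (12, 0): 2*12 + 6*0 = 24
  (0, 4): 2*0 + 6*4 = 24
Maximum is 24 at (12, 0).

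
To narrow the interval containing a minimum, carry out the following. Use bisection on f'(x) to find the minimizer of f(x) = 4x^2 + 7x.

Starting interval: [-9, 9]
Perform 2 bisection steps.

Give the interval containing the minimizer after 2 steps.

Finding critical point of f(x) = 4x^2 + 7x using bisection on f'(x) = 8x + 7.
f'(x) = 0 when x = -7/8.
Starting interval: [-9, 9]
Step 1: mid = 0, f'(mid) = 7, new interval = [-9, 0]
Step 2: mid = -9/2, f'(mid) = -29, new interval = [-9/2, 0]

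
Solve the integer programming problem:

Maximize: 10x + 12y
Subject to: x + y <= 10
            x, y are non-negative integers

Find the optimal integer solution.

Objective: 10x + 12y, constraint: x + y <= 10
Coefficient of y is 12 > coefficient of x is 10, so allocate the entire budget to y.
Optimal: x = 0, y = 10, value = 120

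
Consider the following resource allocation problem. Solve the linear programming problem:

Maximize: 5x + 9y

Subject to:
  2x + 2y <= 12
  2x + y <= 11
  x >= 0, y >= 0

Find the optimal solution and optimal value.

Feasible vertices: (0, 0), (0, 6), (5, 1), (11/2, 0)
Objective 5x + 9y at each:
  (0, 0): 0
  (0, 6): 54
  (5, 1): 34
  (11/2, 0): 55/2
Maximum is 54 at (0, 6).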